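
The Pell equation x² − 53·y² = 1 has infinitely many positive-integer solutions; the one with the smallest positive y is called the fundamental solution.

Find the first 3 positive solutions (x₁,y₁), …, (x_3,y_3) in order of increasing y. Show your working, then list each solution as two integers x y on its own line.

√53 → a₀=7, period (3,1,1,3,14); ℓ=5 odd so k=9
k=0  a_k=7  p_k/q_k = 7/1
k=1  a_k=3  p_k/q_k = 22/3
k=2  a_k=1  p_k/q_k = 29/4
k=3  a_k=1  p_k/q_k = 51/7
…
k=6  a_k=3  p_k/q_k = 7979/1096
k=7  a_k=1  p_k/q_k = 10578/1453
k=8  a_k=1  p_k/q_k = 18557/2549
k=9  a_k=3  p_k/q_k = 66249/9100
(x₁, y₁) = (66249, 9100);  66249² − 53·9100² = 1 ✓
(x_2, y_2) = (66249·66249 + 53·9100·9100, 66249·9100 + 9100·66249) = (8777860001, 1205731800)
(x_3, y_3) = (66249·8777860001 + 53·9100·1205731800, 66249·1205731800 + 9100·8777860001) = (1163048894346249, 159757052027300)

66249 9100
8777860001 1205731800
1163048894346249 159757052027300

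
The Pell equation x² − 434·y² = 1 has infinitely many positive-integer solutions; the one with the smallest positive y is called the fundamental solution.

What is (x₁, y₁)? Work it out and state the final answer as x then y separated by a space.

[20; 1,4,1,40] for √434; ℓ=4 ⇒ convergent index 3
i=0: a=20 ⇒ p=20, q=1
i=1: a=1 ⇒ p=21, q=1
i=2: a=4 ⇒ p=104, q=5
i=3: a=1 ⇒ p=125, q=6
(x₁, y₁) = (125, 6);  125² − 434·6² = 1 ✓

125 6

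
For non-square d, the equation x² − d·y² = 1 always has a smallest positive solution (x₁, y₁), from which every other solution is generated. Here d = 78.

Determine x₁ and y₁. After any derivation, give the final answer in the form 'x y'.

√78 = [8; 1,4,1,16, …], period ℓ=4 (even) → k=3
a_0=8:  p_0=8·1+0=8,  q_0=8·0+1=1
a_1=1:  p_1=1·8+1=9,  q_1=1·1+0=1
a_2=4:  p_2=4·9+8=44,  q_2=4·1+1=5
a_3=1:  p_3=1·44+9=53,  q_3=1·5+1=6
fundamental: x₁=53, y₁=6  (since 2809 − 78·36 = 1)

53 6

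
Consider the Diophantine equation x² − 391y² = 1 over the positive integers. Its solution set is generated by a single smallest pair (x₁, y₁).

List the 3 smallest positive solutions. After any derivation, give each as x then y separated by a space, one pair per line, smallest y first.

7338680 371133
107712448284799 5447252648880
1580934379957370111960 79951288138564985667

√391 → a₀=19, period (1,3,2,2,1,…,3,1,38); ℓ=16 even so k=15
k=0  a_k=19  p_k/q_k = 19/1
…
k=4  a_k=2  p_k/q_k = 435/22
…
k=8  a_k=19  p_k/q_k = 52519/2656
k=9  a_k=2  p_k/q_k = 107747/5449
…
k=12  a_k=2  p_k/q_k = 696292/35213
k=13  a_k=2  p_k/q_k = 1660597/83980
k=14  a_k=3  p_k/q_k = 5678083/287153
k=15  a_k=1  p_k/q_k = 7338680/371133
fundamental: x₁=7338680, y₁=371133  (since 53856224142400 − 391·137739703689 = 1)
n=2: (7338680,371133)∘(7338680,371133) = (7338680·7338680+391·371133·371133, 7338680·371133+371133·7338680) = (107712448284799,5447252648880)
n=3: (107712448284799,5447252648880)∘(7338680,371133) = (7338680·107712448284799+391·371133·5447252648880, 7338680·5447252648880+371133·107712448284799) = (1580934379957370111960,79951288138564985667)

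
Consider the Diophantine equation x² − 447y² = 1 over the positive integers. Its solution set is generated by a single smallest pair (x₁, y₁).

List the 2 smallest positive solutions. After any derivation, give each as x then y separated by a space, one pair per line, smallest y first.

[21; 7,42] for √447; ℓ=2 ⇒ convergent index 1
step 0: (21, 1)  from 21·(1,0) + (0,1)
step 1: (148, 7)  from 7·(21,1) + (1,0)
→ (148, 7).  Check: 148²=21904, 447·7²=21903, difference 1.
(148+7√447)^2 = 43807 + 2072√447

148 7
43807 2072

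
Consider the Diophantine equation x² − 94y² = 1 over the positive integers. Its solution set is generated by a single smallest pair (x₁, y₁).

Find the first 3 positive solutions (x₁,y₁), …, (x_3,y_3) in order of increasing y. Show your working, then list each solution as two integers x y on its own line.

√94 → a₀=9, period (1,2,3,1,1,…,2,1,18); ℓ=16 even so k=15
a_0=9:  p_0=9·1+0=9,  q_0=9·0+1=1
a_1=1:  p_1=1·9+1=10,  q_1=1·1+0=1
a_2=2:  p_2=2·10+9=29,  q_2=2·1+1=3
a_3=3:  p_3=3·29+10=97,  q_3=3·3+1=10
a_4=1:  p_4=1·97+29=126,  q_4=1·10+3=13
a_5=1:  p_5=1·126+97=223,  q_5=1·13+10=23
a_6=5:  p_6=5·223+126=1241,  q_6=5·23+13=128
a_7=1:  p_7=1·1241+223=1464,  q_7=1·128+23=151
a_8=8:  p_8=8·1464+1241=12953,  q_8=8·151+128=1336
a_9=1:  p_9=1·12953+1464=14417,  q_9=1·1336+151=1487
a_10=5:  p_10=5·14417+12953=85038,  q_10=5·1487+1336=8771
a_11=1:  p_11=1·85038+14417=99455,  q_11=1·8771+1487=10258
a_12=1:  p_12=1·99455+85038=184493,  q_12=1·10258+8771=19029
a_13=3:  p_13=3·184493+99455=652934,  q_13=3·19029+10258=67345
a_14=2:  p_14=2·652934+184493=1490361,  q_14=2·67345+19029=153719
a_15=1:  p_15=1·1490361+652934=2143295,  q_15=1·153719+67345=221064
→ (2143295, 221064).  Check: 2143295²=4593713457025, 94·221064²=4593713457024, difference 1.
(x_2, y_2) = (2143295·2143295 + 94·221064·221064, 2143295·221064 + 221064·2143295) = (9187426914049, 947610731760)
(x_3, y_3) = (2143295·9187426914049 + 94·221064·947610731760, 2143295·947610731760 + 221064·9187426914049) = (39382732335491159615, 4062018686654877336)

2143295 221064
9187426914049 947610731760
39382732335491159615 4062018686654877336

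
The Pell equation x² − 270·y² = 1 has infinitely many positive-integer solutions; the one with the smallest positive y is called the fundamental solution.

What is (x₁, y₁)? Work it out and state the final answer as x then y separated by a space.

√270 → a₀=16, period (2,3,6,3,2,32); ℓ=6 even so k=5
k=0  a_k=16  p_k/q_k = 16/1
k=1  a_k=2  p_k/q_k = 33/2
k=2  a_k=3  p_k/q_k = 115/7
k=3  a_k=6  p_k/q_k = 723/44
k=4  a_k=3  p_k/q_k = 2284/139
k=5  a_k=2  p_k/q_k = 5291/322
(x₁, y₁) = (5291, 322);  5291² − 270·322² = 1 ✓

5291 322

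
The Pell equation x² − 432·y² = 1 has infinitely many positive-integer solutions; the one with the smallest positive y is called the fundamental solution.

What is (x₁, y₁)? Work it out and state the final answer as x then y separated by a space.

1351 65

[20; 1,3,1,1,1,3,1,40] for √432; ℓ=8 ⇒ convergent index 7
a_0=20:  p_0=20·1+0=20,  q_0=20·0+1=1
…
a_2=3:  p_2=3·21+20=83,  q_2=3·1+1=4
a_3=1:  p_3=1·83+21=104,  q_3=1·4+1=5
a_4=1:  p_4=1·104+83=187,  q_4=1·5+4=9
…
a_6=3:  p_6=3·291+187=1060,  q_6=3·14+9=51
a_7=1:  p_7=1·1060+291=1351,  q_7=1·51+14=65
(x₁, y₁) = (1351, 65);  1351² − 432·65² = 1 ✓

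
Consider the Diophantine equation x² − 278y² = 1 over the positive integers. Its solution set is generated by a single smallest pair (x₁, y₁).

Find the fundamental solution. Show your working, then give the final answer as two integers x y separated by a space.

d=278: √d = [16; 1,2,16,2,1,32] (ℓ=6, even), read p_5/q_5
i=0: a=16 ⇒ p=16, q=1
i=1: a=1 ⇒ p=17, q=1
…
i=4: a=2 ⇒ p=1684, q=101
i=5: a=1 ⇒ p=2501, q=150
fundamental: x₁=2501, y₁=150  (since 6255001 − 278·22500 = 1)

2501 150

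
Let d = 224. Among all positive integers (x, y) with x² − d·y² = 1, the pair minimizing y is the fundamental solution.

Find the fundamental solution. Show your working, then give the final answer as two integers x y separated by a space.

15 1

d=224: √d = [14; 1,28] (ℓ=2, even), read p_1/q_1
k=0  a_k=14  p_k/q_k = 14/1
k=1  a_k=1  p_k/q_k = 15/1
→ (15, 1).  Check: 15²=225, 224·1²=224, difference 1.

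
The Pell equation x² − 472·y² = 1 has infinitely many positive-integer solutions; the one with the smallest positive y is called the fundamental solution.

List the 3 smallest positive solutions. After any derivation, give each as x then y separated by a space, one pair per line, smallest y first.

d=472: √d = [21; 1,2,1,1,1,…,2,1,42] (ℓ=14, even), read p_13/q_13
step 0: (21, 1)  from 21·(1,0) + (0,1)
…
step 2: (65, 3)  from 2·(22,1) + (21,1)
…
step 5: (239, 11)  from 1·(152,7) + (87,4)
…
step 7: (5779, 266)  from 5·(1108,51) + (239,11)
…
step 9: (30003, 1381)  from 1·(24224,1115) + (5779,266)
step 10: (54227, 2496)  from 1·(30003,1381) + (24224,1115)
…
step 12: (222687, 10250)  from 2·(84230,3877) + (54227,2496)
step 13: (306917, 14127)  from 1·(222687,10250) + (84230,3877)
(x₁, y₁) = (306917, 14127);  306917² − 472·14127² = 1 ✓
n=2: (306917,14127)∘(306917,14127) = (306917·306917+472·14127·14127, 306917·14127+14127·306917) = (188396089777,8671632918)
n=3: (188396089777,8671632918)∘(306917,14127) = (306917·188396089777+472·14127·8671632918, 306917·8671632918+14127·188396089777) = (115643925371868101,5322943120573485)

306917 14127
188396089777 8671632918
115643925371868101 5322943120573485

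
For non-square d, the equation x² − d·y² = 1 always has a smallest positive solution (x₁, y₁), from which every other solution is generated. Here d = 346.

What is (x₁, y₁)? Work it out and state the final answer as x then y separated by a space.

17299 930

d=346: √d = [18; 1,1,1,1,36] (ℓ=5, odd), read p_9/q_9
a_0=18:  p_0=18·1+0=18,  q_0=18·0+1=1
a_1=1:  p_1=1·18+1=19,  q_1=1·1+0=1
…
a_3=1:  p_3=1·37+19=56,  q_3=1·2+1=3
a_4=1:  p_4=1·56+37=93,  q_4=1·3+2=5
a_5=36:  p_5=36·93+56=3404,  q_5=36·5+3=183
a_6=1:  p_6=1·3404+93=3497,  q_6=1·183+5=188
a_7=1:  p_7=1·3497+3404=6901,  q_7=1·188+183=371
a_8=1:  p_8=1·6901+3497=10398,  q_8=1·371+188=559
a_9=1:  p_9=1·10398+6901=17299,  q_9=1·559+371=930
(x₁, y₁) = (17299, 930);  17299² − 346·930² = 1 ✓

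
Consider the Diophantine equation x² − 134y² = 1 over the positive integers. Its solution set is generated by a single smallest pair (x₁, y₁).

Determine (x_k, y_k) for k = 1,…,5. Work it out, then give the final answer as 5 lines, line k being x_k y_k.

145925 12606
42588211249 3679061100
12429369452874725 1073733982022394
3627511474778900280001 313369262649556627800
1058689223901792677265417125 91456819303199367841407606

d=134: √d = [11; 1,1,2,1,3,…,1,1,22] (ℓ=14, even), read p_13/q_13
step 0: (11, 1)  from 11·(1,0) + (0,1)
step 1: (12, 1)  from 1·(11,1) + (1,0)
step 2: (23, 2)  from 1·(12,1) + (11,1)
…
step 4: (81, 7)  from 1·(58,5) + (23,2)
step 5: (301, 26)  from 3·(81,7) + (58,5)
step 6: (382, 33)  from 1·(301,26) + (81,7)
step 7: (4121, 356)  from 10·(382,33) + (301,26)
step 8: (4503, 389)  from 1·(4121,356) + (382,33)
step 9: (17630, 1523)  from 3·(4503,389) + (4121,356)
…
step 11: (61896, 5347)  from 2·(22133,1912) + (17630,1523)
step 12: (84029, 7259)  from 1·(61896,5347) + (22133,1912)
step 13: (145925, 12606)  from 1·(84029,7259) + (61896,5347)
(x₁, y₁) = (145925, 12606);  145925² − 134·12606² = 1 ✓
(145925+12606√134)^2 = 42588211249 + 3679061100√134
(145925+12606√134)^3 = 12429369452874725 + 1073733982022394√134
(145925+12606√134)^4 = 3627511474778900280001 + 313369262649556627800√134
(145925+12606√134)^5 = 1058689223901792677265417125 + 91456819303199367841407606√134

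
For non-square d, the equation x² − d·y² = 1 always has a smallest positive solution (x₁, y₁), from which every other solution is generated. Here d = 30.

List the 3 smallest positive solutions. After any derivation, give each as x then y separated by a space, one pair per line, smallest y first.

[5; 2,10] for √30; ℓ=2 ⇒ convergent index 1
i=0: a=5 ⇒ p=5, q=1
i=1: a=2 ⇒ p=11, q=2
fundamental: x₁=11, y₁=2  (since 121 − 30·4 = 1)
k=2:  x_2 = 11·11+30·2·2 = 241,  y_2 = 11·2+2·11 = 44
k=3:  x_3 = 11·241+30·2·44 = 5291,  y_3 = 11·44+2·241 = 966

11 2
241 44
5291 966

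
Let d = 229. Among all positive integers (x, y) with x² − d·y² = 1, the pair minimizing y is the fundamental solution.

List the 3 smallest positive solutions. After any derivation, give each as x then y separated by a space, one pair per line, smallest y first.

√229 = [15; 7,1,1,7,30, …], period ℓ=5 (odd) → k=9
i=0: a=15 ⇒ p=15, q=1
…
i=2: a=1 ⇒ p=121, q=8
i=3: a=1 ⇒ p=227, q=15
…
i=5: a=30 ⇒ p=51527, q=3405
i=6: a=7 ⇒ p=362399, q=23948
i=7: a=1 ⇒ p=413926, q=27353
i=8: a=1 ⇒ p=776325, q=51301
i=9: a=7 ⇒ p=5848201, q=386460
fundamental: x₁=5848201, y₁=386460  (since 34201454936401 − 229·149351331600 = 1)
n=2: (5848201,386460)∘(5848201,386460) = (5848201·5848201+229·386460·386460, 5848201·386460+386460·5848201) = (68402909872801,4520191516920)
n=3: (68402909872801,4520191516920)∘(5848201,386460) = (5848201·68402909872801+229·386460·4520191516920, 5848201·4520191516920+386460·68402909872801) = (800067931842043513801,52869977098885735380)

5848201 386460
68402909872801 4520191516920
800067931842043513801 52869977098885735380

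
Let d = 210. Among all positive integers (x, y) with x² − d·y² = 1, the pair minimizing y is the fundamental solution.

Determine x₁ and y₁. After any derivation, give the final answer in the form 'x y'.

29 2

√210 → a₀=14, period (2,28); ℓ=2 even so k=1
k=0  a_k=14  p_k/q_k = 14/1
k=1  a_k=2  p_k/q_k = 29/2
→ (29, 2).  Check: 29²=841, 210·2²=840, difference 1.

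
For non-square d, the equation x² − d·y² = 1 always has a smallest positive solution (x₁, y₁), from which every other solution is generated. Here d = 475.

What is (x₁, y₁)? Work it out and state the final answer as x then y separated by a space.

√475 = [21; 1,3,1,6,2,6,1,3,1,42, …], period ℓ=10 (even) → k=9
k=0  a_k=21  p_k/q_k = 21/1
k=1  a_k=1  p_k/q_k = 22/1
…
k=6  a_k=6  p_k/q_k = 10287/472
…
k=8  a_k=3  p_k/q_k = 45921/2107
k=9  a_k=1  p_k/q_k = 57799/2652
→ (57799, 2652).  Check: 57799²=3340724401, 475·2652²=3340724400, difference 1.

57799 2652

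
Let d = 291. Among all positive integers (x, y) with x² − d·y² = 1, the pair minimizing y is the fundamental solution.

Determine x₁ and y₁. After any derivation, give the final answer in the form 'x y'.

d=291: √d = [17; 17,34] (ℓ=2, even), read p_1/q_1
step 0: (17, 1)  from 17·(1,0) + (0,1)
step 1: (290, 17)  from 17·(17,1) + (1,0)
fundamental: x₁=290, y₁=17  (since 84100 − 291·289 = 1)

290 17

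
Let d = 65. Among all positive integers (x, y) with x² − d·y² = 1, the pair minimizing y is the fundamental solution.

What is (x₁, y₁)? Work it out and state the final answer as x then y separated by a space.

129 16

d=65: √d = [8; 16] (ℓ=1, odd), read p_1/q_1
a_0=8:  p_0=8·1+0=8,  q_0=8·0+1=1
a_1=16:  p_1=16·8+1=129,  q_1=16·1+0=16
(x₁, y₁) = (129, 16);  129² − 65·16² = 1 ✓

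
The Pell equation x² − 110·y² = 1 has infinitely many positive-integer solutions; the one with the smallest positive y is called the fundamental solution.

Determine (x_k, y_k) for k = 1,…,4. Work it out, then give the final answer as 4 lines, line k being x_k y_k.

21 2
881 84
36981 3526
1552321 148008

√110 → a₀=10, period (2,20); ℓ=2 even so k=1
step 0: (10, 1)  from 10·(1,0) + (0,1)
step 1: (21, 2)  from 2·(10,1) + (1,0)
→ (21, 2).  Check: 21²=441, 110·2²=440, difference 1.
(x_2, y_2) = (21·21 + 110·2·2, 21·2 + 2·21) = (881, 84)
(x_3, y_3) = (21·881 + 110·2·84, 21·84 + 2·881) = (36981, 3526)
(x_4, y_4) = (21·36981 + 110·2·3526, 21·3526 + 2·36981) = (1552321, 148008)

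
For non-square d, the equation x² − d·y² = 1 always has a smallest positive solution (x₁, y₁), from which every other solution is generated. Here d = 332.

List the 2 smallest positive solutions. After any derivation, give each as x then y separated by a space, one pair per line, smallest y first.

d=332: √d = [18; 4,1,1,8,1,1,4,36] (ℓ=8, even), read p_7/q_7
step 0: (18, 1)  from 18·(1,0) + (0,1)
step 1: (73, 4)  from 4·(18,1) + (1,0)
step 2: (91, 5)  from 1·(73,4) + (18,1)
…
step 5: (1567, 86)  from 1·(1403,77) + (164,9)
step 6: (2970, 163)  from 1·(1567,86) + (1403,77)
step 7: (13447, 738)  from 4·(2970,163) + (1567,86)
→ (13447, 738).  Check: 13447²=180821809, 332·738²=180821808, difference 1.
(13447+738√332)^2 = 361643617 + 19847772√332

13447 738
361643617 19847772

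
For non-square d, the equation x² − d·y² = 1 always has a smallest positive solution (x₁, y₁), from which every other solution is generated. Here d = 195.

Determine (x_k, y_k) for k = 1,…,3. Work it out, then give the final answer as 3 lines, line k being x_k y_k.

√195 → a₀=13, period (1,26); ℓ=2 even so k=1
step 0: (13, 1)  from 13·(1,0) + (0,1)
step 1: (14, 1)  from 1·(13,1) + (1,0)
fundamental: x₁=14, y₁=1  (since 196 − 195·1 = 1)
n=2: (14,1)∘(14,1) = (14·14+195·1·1, 14·1+1·14) = (391,28)
n=3: (391,28)∘(14,1) = (14·391+195·1·28, 14·28+1·391) = (10934,783)

14 1
391 28
10934 783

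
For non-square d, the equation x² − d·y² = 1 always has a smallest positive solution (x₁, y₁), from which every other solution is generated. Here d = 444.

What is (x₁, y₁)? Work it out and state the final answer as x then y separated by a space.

√444 = [21; 14,42, …], period ℓ=2 (even) → k=1
i=0: a=21 ⇒ p=21, q=1
i=1: a=14 ⇒ p=295, q=14
→ (295, 14).  Check: 295²=87025, 444·14²=87024, difference 1.

295 14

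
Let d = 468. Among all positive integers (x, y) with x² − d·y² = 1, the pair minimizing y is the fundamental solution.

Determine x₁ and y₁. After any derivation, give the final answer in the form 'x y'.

649 30

d=468: √d = [21; 1,1,1,2,1,1,1,42] (ℓ=8, even), read p_7/q_7
k=0  a_k=21  p_k/q_k = 21/1
k=1  a_k=1  p_k/q_k = 22/1
…
k=3  a_k=1  p_k/q_k = 65/3
…
k=6  a_k=1  p_k/q_k = 411/19
k=7  a_k=1  p_k/q_k = 649/30
fundamental: x₁=649, y₁=30  (since 421201 − 468·900 = 1)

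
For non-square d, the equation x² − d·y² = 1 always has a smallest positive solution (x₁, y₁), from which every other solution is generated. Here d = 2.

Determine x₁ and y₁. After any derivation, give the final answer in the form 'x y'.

d=2: √d = [1; 2] (ℓ=1, odd), read p_1/q_1
i=0: a=1 ⇒ p=1, q=1
i=1: a=2 ⇒ p=3, q=2
(x₁, y₁) = (3, 2);  3² − 2·2² = 1 ✓

3 2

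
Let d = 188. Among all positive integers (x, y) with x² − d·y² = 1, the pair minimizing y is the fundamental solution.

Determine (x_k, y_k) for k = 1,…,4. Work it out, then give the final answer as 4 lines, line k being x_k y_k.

4607 336
42448897 3095904
391124132351 28525659120
3603817713033217 262835420035776

√188 → a₀=13, period (1,2,2,6,2,2,1,26); ℓ=8 even so k=7
k=0  a_k=13  p_k/q_k = 13/1
…
k=4  a_k=6  p_k/q_k = 617/45
k=5  a_k=2  p_k/q_k = 1330/97
k=6  a_k=2  p_k/q_k = 3277/239
k=7  a_k=1  p_k/q_k = 4607/336
→ (4607, 336).  Check: 4607²=21224449, 188·336²=21224448, difference 1.
(4607+336√188)^2 = 42448897 + 3095904√188
(4607+336√188)^3 = 391124132351 + 28525659120√188
(4607+336√188)^4 = 3603817713033217 + 262835420035776√188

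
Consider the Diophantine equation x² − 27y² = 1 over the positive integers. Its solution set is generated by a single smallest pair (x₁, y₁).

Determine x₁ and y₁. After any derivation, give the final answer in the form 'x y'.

26 5

[5; 5,10] for √27; ℓ=2 ⇒ convergent index 1
step 0: (5, 1)  from 5·(1,0) + (0,1)
step 1: (26, 5)  from 5·(5,1) + (1,0)
fundamental: x₁=26, y₁=5  (since 676 − 27·25 = 1)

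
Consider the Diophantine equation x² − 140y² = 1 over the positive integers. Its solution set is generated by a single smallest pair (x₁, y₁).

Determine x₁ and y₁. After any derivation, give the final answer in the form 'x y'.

√140 = [11; 1,4,1,22, …], period ℓ=4 (even) → k=3
a_0=11:  p_0=11·1+0=11,  q_0=11·0+1=1
a_1=1:  p_1=1·11+1=12,  q_1=1·1+0=1
a_2=4:  p_2=4·12+11=59,  q_2=4·1+1=5
a_3=1:  p_3=1·59+12=71,  q_3=1·5+1=6
fundamental: x₁=71, y₁=6  (since 5041 − 140·36 = 1)

71 6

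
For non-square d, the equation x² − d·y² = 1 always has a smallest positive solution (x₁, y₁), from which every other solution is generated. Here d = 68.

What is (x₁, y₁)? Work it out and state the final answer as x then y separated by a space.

√68 = [8; 4,16, …], period ℓ=2 (even) → k=1
step 0: (8, 1)  from 8·(1,0) + (0,1)
step 1: (33, 4)  from 4·(8,1) + (1,0)
→ (33, 4).  Check: 33²=1089, 68·4²=1088, difference 1.

33 4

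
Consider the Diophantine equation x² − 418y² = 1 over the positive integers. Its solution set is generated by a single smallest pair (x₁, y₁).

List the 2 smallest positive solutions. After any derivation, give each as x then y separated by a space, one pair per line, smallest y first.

33857 1656
2292592897 112134384

√418 → a₀=20, period (2,4,20,4,2,40); ℓ=6 even so k=5
step 0: (20, 1)  from 20·(1,0) + (0,1)
step 1: (41, 2)  from 2·(20,1) + (1,0)
…
step 3: (3721, 182)  from 20·(184,9) + (41,2)
step 4: (15068, 737)  from 4·(3721,182) + (184,9)
step 5: (33857, 1656)  from 2·(15068,737) + (3721,182)
(x₁, y₁) = (33857, 1656);  33857² − 418·1656² = 1 ✓
n=2: (33857,1656)∘(33857,1656) = (33857·33857+418·1656·1656, 33857·1656+1656·33857) = (2292592897,112134384)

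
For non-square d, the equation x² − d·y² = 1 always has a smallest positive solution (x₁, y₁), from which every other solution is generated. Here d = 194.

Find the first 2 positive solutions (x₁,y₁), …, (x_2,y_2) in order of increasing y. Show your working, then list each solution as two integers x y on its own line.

[13; 1,12,1,26] for √194; ℓ=4 ⇒ convergent index 3
step 0: (13, 1)  from 13·(1,0) + (0,1)
…
step 2: (181, 13)  from 12·(14,1) + (13,1)
step 3: (195, 14)  from 1·(181,13) + (14,1)
fundamental: x₁=195, y₁=14  (since 38025 − 194·196 = 1)
(x_2, y_2) = (195·195 + 194·14·14, 195·14 + 14·195) = (76049, 5460)

195 14
76049 5460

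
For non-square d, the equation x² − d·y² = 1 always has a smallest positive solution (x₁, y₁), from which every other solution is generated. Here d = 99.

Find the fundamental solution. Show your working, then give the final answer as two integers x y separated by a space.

√99 → a₀=9, period (1,18); ℓ=2 even so k=1
step 0: (9, 1)  from 9·(1,0) + (0,1)
step 1: (10, 1)  from 1·(9,1) + (1,0)
→ (10, 1).  Check: 10²=100, 99·1²=99, difference 1.

10 1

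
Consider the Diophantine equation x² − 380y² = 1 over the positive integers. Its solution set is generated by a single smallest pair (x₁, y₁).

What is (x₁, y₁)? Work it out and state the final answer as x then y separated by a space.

√380 = [19; 2,38, …], period ℓ=2 (even) → k=1
k=0  a_k=19  p_k/q_k = 19/1
k=1  a_k=2  p_k/q_k = 39/2
fundamental: x₁=39, y₁=2  (since 1521 − 380·4 = 1)

39 2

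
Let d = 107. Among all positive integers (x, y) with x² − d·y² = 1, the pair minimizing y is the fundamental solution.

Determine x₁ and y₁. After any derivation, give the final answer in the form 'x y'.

√107 = [10; 2,1,9,1,2,20, …], period ℓ=6 (even) → k=5
i=0: a=10 ⇒ p=10, q=1
i=1: a=2 ⇒ p=21, q=2
i=2: a=1 ⇒ p=31, q=3
…
i=4: a=1 ⇒ p=331, q=32
i=5: a=2 ⇒ p=962, q=93
→ (962, 93).  Check: 962²=925444, 107·93²=925443, difference 1.

962 93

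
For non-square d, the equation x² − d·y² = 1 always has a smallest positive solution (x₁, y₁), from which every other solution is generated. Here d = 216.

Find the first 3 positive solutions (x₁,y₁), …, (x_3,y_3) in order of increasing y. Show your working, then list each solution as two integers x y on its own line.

[14; 1,2,3,2,1,28] for √216; ℓ=6 ⇒ convergent index 5
step 0: (14, 1)  from 14·(1,0) + (0,1)
step 1: (15, 1)  from 1·(14,1) + (1,0)
…
step 3: (147, 10)  from 3·(44,3) + (15,1)
step 4: (338, 23)  from 2·(147,10) + (44,3)
step 5: (485, 33)  from 1·(338,23) + (147,10)
fundamental: x₁=485, y₁=33  (since 235225 − 216·1089 = 1)
n=2: (485,33)∘(485,33) = (485·485+216·33·33, 485·33+33·485) = (470449,32010)
n=3: (470449,32010)∘(485,33) = (485·470449+216·33·32010, 485·32010+33·470449) = (456335045,31049667)

485 33
470449 32010
456335045 31049667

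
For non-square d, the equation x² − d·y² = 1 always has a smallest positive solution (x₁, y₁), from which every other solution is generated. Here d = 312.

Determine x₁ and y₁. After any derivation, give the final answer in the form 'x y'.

53 3

[17; 1,1,1,34] for √312; ℓ=4 ⇒ convergent index 3
k=0  a_k=17  p_k/q_k = 17/1
k=1  a_k=1  p_k/q_k = 18/1
k=2  a_k=1  p_k/q_k = 35/2
k=3  a_k=1  p_k/q_k = 53/3
fundamental: x₁=53, y₁=3  (since 2809 − 312·9 = 1)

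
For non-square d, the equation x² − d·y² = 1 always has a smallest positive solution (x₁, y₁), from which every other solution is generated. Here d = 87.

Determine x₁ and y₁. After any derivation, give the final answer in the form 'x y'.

√87 = [9; 3,18, …], period ℓ=2 (even) → k=1
i=0: a=9 ⇒ p=9, q=1
i=1: a=3 ⇒ p=28, q=3
→ (28, 3).  Check: 28²=784, 87·3²=783, difference 1.

28 3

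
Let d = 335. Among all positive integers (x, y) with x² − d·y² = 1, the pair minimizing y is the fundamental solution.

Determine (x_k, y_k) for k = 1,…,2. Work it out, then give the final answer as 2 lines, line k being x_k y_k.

[18; 3,3,3,36] for √335; ℓ=4 ⇒ convergent index 3
a_0=18:  p_0=18·1+0=18,  q_0=18·0+1=1
a_1=3:  p_1=3·18+1=55,  q_1=3·1+0=3
a_2=3:  p_2=3·55+18=183,  q_2=3·3+1=10
a_3=3:  p_3=3·183+55=604,  q_3=3·10+3=33
(x₁, y₁) = (604, 33);  604² − 335·33² = 1 ✓
(x_2, y_2) = (604·604 + 335·33·33, 604·33 + 33·604) = (729631, 39864)

604 33
729631 39864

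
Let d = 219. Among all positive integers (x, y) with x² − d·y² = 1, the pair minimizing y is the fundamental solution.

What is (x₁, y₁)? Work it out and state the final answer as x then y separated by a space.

74 5

√219 = [14; 1,3,1,28, …], period ℓ=4 (even) → k=3
step 0: (14, 1)  from 14·(1,0) + (0,1)
…
step 2: (59, 4)  from 3·(15,1) + (14,1)
step 3: (74, 5)  from 1·(59,4) + (15,1)
→ (74, 5).  Check: 74²=5476, 219·5²=5475, difference 1.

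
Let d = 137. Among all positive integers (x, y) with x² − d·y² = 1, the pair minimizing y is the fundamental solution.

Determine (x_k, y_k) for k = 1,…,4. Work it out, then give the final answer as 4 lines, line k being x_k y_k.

6083073 519712
74007554246657 6322892069952
900386710067742990849 76925228065277725280
10954236171143757109591351297 935883555725460013412300928

[11; 1,2,2,1,1,2,2,1,22] for √137; ℓ=9 ⇒ convergent index 17
a_0=11:  p_0=11·1+0=11,  q_0=11·0+1=1
…
a_2=2:  p_2=2·12+11=35,  q_2=2·1+1=3
…
a_4=1:  p_4=1·82+35=117,  q_4=1·7+3=10
a_5=1:  p_5=1·117+82=199,  q_5=1·10+7=17
…
a_7=2:  p_7=2·515+199=1229,  q_7=2·44+17=105
a_8=1:  p_8=1·1229+515=1744,  q_8=1·105+44=149
a_9=22:  p_9=22·1744+1229=39597,  q_9=22·149+105=3383
a_10=1:  p_10=1·39597+1744=41341,  q_10=1·3383+149=3532
a_11=2:  p_11=2·41341+39597=122279,  q_11=2·3532+3383=10447
a_12=2:  p_12=2·122279+41341=285899,  q_12=2·10447+3532=24426
…
a_15=2:  p_15=2·694077+408178=1796332,  q_15=2·59299+34873=153471
a_16=2:  p_16=2·1796332+694077=4286741,  q_16=2·153471+59299=366241
a_17=1:  p_17=1·4286741+1796332=6083073,  q_17=1·366241+153471=519712
→ (6083073, 519712).  Check: 6083073²=37003777123329, 137·519712²=37003777123328, difference 1.
k=2:  x_2 = 6083073·6083073+137·519712·519712 = 74007554246657,  y_2 = 6083073·519712+519712·6083073 = 6322892069952
k=3:  x_3 = 6083073·74007554246657+137·519712·6322892069952 = 900386710067742990849,  y_3 = 6083073·6322892069952+519712·74007554246657 = 76925228065277725280
k=4:  x_4 = 6083073·900386710067742990849+137·519712·76925228065277725280 = 10954236171143757109591351297,  y_4 = 6083073·76925228065277725280+519712·900386710067742990849 = 935883555725460013412300928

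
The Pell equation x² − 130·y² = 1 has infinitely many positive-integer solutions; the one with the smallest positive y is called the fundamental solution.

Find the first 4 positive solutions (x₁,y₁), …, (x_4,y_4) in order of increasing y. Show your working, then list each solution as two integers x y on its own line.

6499 570
84474001 7408860
1097993058499 96300361710
14271713689896001 1251712094097720

d=130: √d = [11; 2,2,22] (ℓ=3, odd), read p_5/q_5
a_0=11:  p_0=11·1+0=11,  q_0=11·0+1=1
…
a_2=2:  p_2=2·23+11=57,  q_2=2·2+1=5
a_3=22:  p_3=22·57+23=1277,  q_3=22·5+2=112
a_4=2:  p_4=2·1277+57=2611,  q_4=2·112+5=229
a_5=2:  p_5=2·2611+1277=6499,  q_5=2·229+112=570
(x₁, y₁) = (6499, 570);  6499² − 130·570² = 1 ✓
(6499+570√130)^2 = 84474001 + 7408860√130
(6499+570√130)^3 = 1097993058499 + 96300361710√130
(6499+570√130)^4 = 14271713689896001 + 1251712094097720√130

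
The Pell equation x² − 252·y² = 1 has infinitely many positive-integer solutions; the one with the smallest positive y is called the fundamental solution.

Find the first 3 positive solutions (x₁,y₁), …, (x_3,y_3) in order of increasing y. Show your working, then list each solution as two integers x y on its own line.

127 8
32257 2032
8193151 516120

√252 → a₀=15, period (1,6,1,30); ℓ=4 even so k=3
a_0=15:  p_0=15·1+0=15,  q_0=15·0+1=1
…
a_2=6:  p_2=6·16+15=111,  q_2=6·1+1=7
a_3=1:  p_3=1·111+16=127,  q_3=1·7+1=8
→ (127, 8).  Check: 127²=16129, 252·8²=16128, difference 1.
(127+8√252)^2 = 32257 + 2032√252
(127+8√252)^3 = 8193151 + 516120√252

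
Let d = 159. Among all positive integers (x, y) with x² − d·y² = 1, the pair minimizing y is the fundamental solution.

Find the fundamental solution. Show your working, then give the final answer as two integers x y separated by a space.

1324 105

[12; 1,1,1,1,3,1,1,1,1,24] for √159; ℓ=10 ⇒ convergent index 9
step 0: (12, 1)  from 12·(1,0) + (0,1)
…
step 4: (63, 5)  from 1·(38,3) + (25,2)
step 5: (227, 18)  from 3·(63,5) + (38,3)
step 6: (290, 23)  from 1·(227,18) + (63,5)
step 7: (517, 41)  from 1·(290,23) + (227,18)
step 8: (807, 64)  from 1·(517,41) + (290,23)
step 9: (1324, 105)  from 1·(807,64) + (517,41)
→ (1324, 105).  Check: 1324²=1752976, 159·105²=1752975, difference 1.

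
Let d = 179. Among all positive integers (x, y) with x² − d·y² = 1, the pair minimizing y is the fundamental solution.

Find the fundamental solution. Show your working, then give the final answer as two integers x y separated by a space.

√179 = [13; 2,1,1,1,3,…,1,2,26, …], period ℓ=14 (even) → k=13
step 0: (13, 1)  from 13·(1,0) + (0,1)
step 1: (27, 2)  from 2·(13,1) + (1,0)
…
step 3: (67, 5)  from 1·(40,3) + (27,2)
…
step 5: (388, 29)  from 3·(107,8) + (67,5)
step 6: (2047, 153)  from 5·(388,29) + (107,8)
step 7: (26999, 2018)  from 13·(2047,153) + (388,29)
step 8: (137042, 10243)  from 5·(26999,2018) + (2047,153)
step 9: (438125, 32747)  from 3·(137042,10243) + (26999,2018)
…
step 11: (1013292, 75737)  from 1·(575167,42990) + (438125,32747)
step 12: (1588459, 118727)  from 1·(1013292,75737) + (575167,42990)
step 13: (4190210, 313191)  from 2·(1588459,118727) + (1013292,75737)
→ (4190210, 313191).  Check: 4190210²=17557859844100, 179·313191²=17557859844099, difference 1.

4190210 313191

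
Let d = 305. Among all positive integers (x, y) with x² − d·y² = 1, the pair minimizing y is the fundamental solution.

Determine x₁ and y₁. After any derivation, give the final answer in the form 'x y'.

489 28

d=305: √d = [17; 2,6,2,34] (ℓ=4, even), read p_3/q_3
i=0: a=17 ⇒ p=17, q=1
…
i=2: a=6 ⇒ p=227, q=13
i=3: a=2 ⇒ p=489, q=28
(x₁, y₁) = (489, 28);  489² − 305·28² = 1 ✓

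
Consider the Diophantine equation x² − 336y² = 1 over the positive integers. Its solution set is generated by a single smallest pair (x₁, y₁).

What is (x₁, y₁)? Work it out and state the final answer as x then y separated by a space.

[18; 3,36] for √336; ℓ=2 ⇒ convergent index 1
k=0  a_k=18  p_k/q_k = 18/1
k=1  a_k=3  p_k/q_k = 55/3
(x₁, y₁) = (55, 3);  55² − 336·3² = 1 ✓

55 3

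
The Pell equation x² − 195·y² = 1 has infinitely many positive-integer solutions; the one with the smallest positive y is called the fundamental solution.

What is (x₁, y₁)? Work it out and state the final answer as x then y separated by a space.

√195 = [13; 1,26, …], period ℓ=2 (even) → k=1
step 0: (13, 1)  from 13·(1,0) + (0,1)
step 1: (14, 1)  from 1·(13,1) + (1,0)
→ (14, 1).  Check: 14²=196, 195·1²=195, difference 1.

14 1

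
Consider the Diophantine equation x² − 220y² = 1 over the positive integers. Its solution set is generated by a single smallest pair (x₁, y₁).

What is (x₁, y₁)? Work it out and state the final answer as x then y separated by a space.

89 6

d=220: √d = [14; 1,4,1,28] (ℓ=4, even), read p_3/q_3
i=0: a=14 ⇒ p=14, q=1
…
i=2: a=4 ⇒ p=74, q=5
i=3: a=1 ⇒ p=89, q=6
(x₁, y₁) = (89, 6);  89² − 220·6² = 1 ✓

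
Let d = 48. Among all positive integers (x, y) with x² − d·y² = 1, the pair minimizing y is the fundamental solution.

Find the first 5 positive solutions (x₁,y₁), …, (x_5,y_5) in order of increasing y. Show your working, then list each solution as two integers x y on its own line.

7 1
97 14
1351 195
18817 2716
262087 37829

√48 → a₀=6, period (1,12); ℓ=2 even so k=1
a_0=6:  p_0=6·1+0=6,  q_0=6·0+1=1
a_1=1:  p_1=1·6+1=7,  q_1=1·1+0=1
fundamental: x₁=7, y₁=1  (since 49 − 48·1 = 1)
k=2:  x_2 = 7·7+48·1·1 = 97,  y_2 = 7·1+1·7 = 14
k=3:  x_3 = 7·97+48·1·14 = 1351,  y_3 = 7·14+1·97 = 195
k=4:  x_4 = 7·1351+48·1·195 = 18817,  y_4 = 7·195+1·1351 = 2716
k=5:  x_5 = 7·18817+48·1·2716 = 262087,  y_5 = 7·2716+1·18817 = 37829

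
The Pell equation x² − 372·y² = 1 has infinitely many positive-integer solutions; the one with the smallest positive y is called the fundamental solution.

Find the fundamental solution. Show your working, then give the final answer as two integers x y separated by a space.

12151 630

d=372: √d = [19; 3,2,12,2,3,38] (ℓ=6, even), read p_5/q_5
k=0  a_k=19  p_k/q_k = 19/1
…
k=4  a_k=2  p_k/q_k = 3491/181
k=5  a_k=3  p_k/q_k = 12151/630
→ (12151, 630).  Check: 12151²=147646801, 372·630²=147646800, difference 1.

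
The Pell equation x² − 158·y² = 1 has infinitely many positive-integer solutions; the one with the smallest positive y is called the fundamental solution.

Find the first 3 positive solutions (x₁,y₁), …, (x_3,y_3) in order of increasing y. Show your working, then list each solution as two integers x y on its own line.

7743 616
119908097 9539376
1856896782399 147726776120

[12; 1,1,3,12,3,1,1,24] for √158; ℓ=8 ⇒ convergent index 7
k=0  a_k=12  p_k/q_k = 12/1
k=1  a_k=1  p_k/q_k = 13/1
k=2  a_k=1  p_k/q_k = 25/2
k=3  a_k=3  p_k/q_k = 88/7
k=4  a_k=12  p_k/q_k = 1081/86
k=5  a_k=3  p_k/q_k = 3331/265
k=6  a_k=1  p_k/q_k = 4412/351
k=7  a_k=1  p_k/q_k = 7743/616
fundamental: x₁=7743, y₁=616  (since 59954049 − 158·379456 = 1)
n=2: (7743,616)∘(7743,616) = (7743·7743+158·616·616, 7743·616+616·7743) = (119908097,9539376)
n=3: (119908097,9539376)∘(7743,616) = (7743·119908097+158·616·9539376, 7743·9539376+616·119908097) = (1856896782399,147726776120)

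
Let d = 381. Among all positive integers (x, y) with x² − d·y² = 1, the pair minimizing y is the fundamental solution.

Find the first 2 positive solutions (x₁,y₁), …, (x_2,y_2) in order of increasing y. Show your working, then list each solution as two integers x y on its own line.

1015 52
2060449 105560

√381 → a₀=19, period (1,1,12,1,1,38); ℓ=6 even so k=5
a_0=19:  p_0=19·1+0=19,  q_0=19·0+1=1
a_1=1:  p_1=1·19+1=20,  q_1=1·1+0=1
a_2=1:  p_2=1·20+19=39,  q_2=1·1+1=2
a_3=12:  p_3=12·39+20=488,  q_3=12·2+1=25
a_4=1:  p_4=1·488+39=527,  q_4=1·25+2=27
a_5=1:  p_5=1·527+488=1015,  q_5=1·27+25=52
fundamental: x₁=1015, y₁=52  (since 1030225 − 381·2704 = 1)
n=2: (1015,52)∘(1015,52) = (1015·1015+381·52·52, 1015·52+52·1015) = (2060449,105560)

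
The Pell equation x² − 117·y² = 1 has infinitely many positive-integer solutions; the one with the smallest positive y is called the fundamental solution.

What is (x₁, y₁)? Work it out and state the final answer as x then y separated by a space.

d=117: √d = [10; 1,4,2,4,1,20] (ℓ=6, even), read p_5/q_5
i=0: a=10 ⇒ p=10, q=1
i=1: a=1 ⇒ p=11, q=1
i=2: a=4 ⇒ p=54, q=5
i=3: a=2 ⇒ p=119, q=11
i=4: a=4 ⇒ p=530, q=49
i=5: a=1 ⇒ p=649, q=60
fundamental: x₁=649, y₁=60  (since 421201 − 117·3600 = 1)

649 60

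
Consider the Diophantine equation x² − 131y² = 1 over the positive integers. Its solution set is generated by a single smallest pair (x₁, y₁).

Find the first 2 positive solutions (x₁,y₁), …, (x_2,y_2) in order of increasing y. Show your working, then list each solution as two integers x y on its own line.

√131 → a₀=11, period (2,4,11,4,2,22); ℓ=6 even so k=5
a_0=11:  p_0=11·1+0=11,  q_0=11·0+1=1
…
a_4=4:  p_4=4·1156+103=4727,  q_4=4·101+9=413
a_5=2:  p_5=2·4727+1156=10610,  q_5=2·413+101=927
→ (10610, 927).  Check: 10610²=112572100, 131·927²=112572099, difference 1.
(10610+927√131)^2 = 225144199 + 19670940√131

10610 927
225144199 19670940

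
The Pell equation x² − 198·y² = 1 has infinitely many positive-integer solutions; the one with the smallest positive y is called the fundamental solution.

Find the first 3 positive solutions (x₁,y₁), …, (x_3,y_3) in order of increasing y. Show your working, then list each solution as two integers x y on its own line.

[14; 14,28] for √198; ℓ=2 ⇒ convergent index 1
a_0=14:  p_0=14·1+0=14,  q_0=14·0+1=1
a_1=14:  p_1=14·14+1=197,  q_1=14·1+0=14
fundamental: x₁=197, y₁=14  (since 38809 − 198·196 = 1)
(x_2, y_2) = (197·197 + 198·14·14, 197·14 + 14·197) = (77617, 5516)
(x_3, y_3) = (197·77617 + 198·14·5516, 197·5516 + 14·77617) = (30580901, 2173290)

197 14
77617 5516
30580901 2173290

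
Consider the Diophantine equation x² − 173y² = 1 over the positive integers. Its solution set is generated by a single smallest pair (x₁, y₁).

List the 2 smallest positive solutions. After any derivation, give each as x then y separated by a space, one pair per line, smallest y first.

2499849 190060
12498490045601 950242601880

√173 → a₀=13, period (6,1,1,6,26); ℓ=5 odd so k=9
a_0=13:  p_0=13·1+0=13,  q_0=13·0+1=1
a_1=6:  p_1=6·13+1=79,  q_1=6·1+0=6
…
a_8=1:  p_8=1·205791+176552=382343,  q_8=1·15646+13423=29069
a_9=6:  p_9=6·382343+205791=2499849,  q_9=6·29069+15646=190060
fundamental: x₁=2499849, y₁=190060  (since 6249245022801 − 173·36122803600 = 1)
(2499849+190060√173)^2 = 12498490045601 + 950242601880√173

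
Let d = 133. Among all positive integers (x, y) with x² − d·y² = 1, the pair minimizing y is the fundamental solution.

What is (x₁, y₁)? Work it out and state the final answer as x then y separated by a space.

2588599 224460

√133 → a₀=11, period (1,1,7,5,1,…,1,1,22); ℓ=16 even so k=15
step 0: (11, 1)  from 11·(1,0) + (0,1)
…
step 2: (23, 2)  from 1·(12,1) + (11,1)
…
step 6: (1949, 169)  from 1·(1061,92) + (888,77)
step 7: (3010, 261)  from 1·(1949,169) + (1061,92)
step 8: (7969, 691)  from 2·(3010,261) + (1949,169)
…
step 12: (168583, 14618)  from 5·(29927,2595) + (18948,1643)
…
step 14: (1378591, 119539)  from 1·(1210008,104921) + (168583,14618)
step 15: (2588599, 224460)  from 1·(1378591,119539) + (1210008,104921)
→ (2588599, 224460).  Check: 2588599²=6700844782801, 133·224460²=6700844782800, difference 1.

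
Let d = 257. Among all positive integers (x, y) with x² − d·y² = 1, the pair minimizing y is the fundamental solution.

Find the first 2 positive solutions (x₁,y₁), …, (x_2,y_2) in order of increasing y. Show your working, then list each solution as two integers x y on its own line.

√257 = [16; 32, …], period ℓ=1 (odd) → k=1
a_0=16:  p_0=16·1+0=16,  q_0=16·0+1=1
a_1=32:  p_1=32·16+1=513,  q_1=32·1+0=32
(x₁, y₁) = (513, 32);  513² − 257·32² = 1 ✓
n=2: (513,32)∘(513,32) = (513·513+257·32·32, 513·32+32·513) = (526337,32832)

513 32
526337 32832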